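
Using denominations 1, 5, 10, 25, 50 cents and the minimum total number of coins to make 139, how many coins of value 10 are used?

1

Greedy: take as many of the largest coin as possible, then repeat with the remainder.
139 − 2×50→39 − 1×25→14 − 1×10→4 − 4×1→0
Count of 10: 1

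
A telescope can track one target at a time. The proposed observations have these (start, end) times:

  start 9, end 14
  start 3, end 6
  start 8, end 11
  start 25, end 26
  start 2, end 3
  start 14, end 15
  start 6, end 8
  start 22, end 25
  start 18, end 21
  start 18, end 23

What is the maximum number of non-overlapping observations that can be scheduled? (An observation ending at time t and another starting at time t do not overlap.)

8

Greedy by earliest finish: after sorting by end time, pick each interval compatible with the last pick.
Sorted by end: (2,3)  (3,6)  (6,8)  (8,11)  (9,14)  (14,15)  (18,21)  (18,23)  (22,25)  (25,26)
take (2,3); take (3,6); take (6,8); take (8,11); take (14,15); take (18,21); take (22,25); take (25,26).
Selected 8 observations.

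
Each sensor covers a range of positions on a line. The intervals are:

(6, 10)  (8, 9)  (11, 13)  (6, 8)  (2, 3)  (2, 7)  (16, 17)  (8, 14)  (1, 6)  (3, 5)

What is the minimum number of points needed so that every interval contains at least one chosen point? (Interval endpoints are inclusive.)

Sort by right endpoint; whenever an interval is uncovered, place a point at its right end.
By right end: [2,3]  [3,5]  [1,6]  [2,7]  [6,8]  [8,9]  [6,10]  [11,13]  [8,14]  [16,17]
[2,3] uncovered → point at 3; [6,8] uncovered → point at 8; [11,13] uncovered → point at 13; [16,17] uncovered → point at 17.
Points: 3, 8, 13, 17 (4 total).

4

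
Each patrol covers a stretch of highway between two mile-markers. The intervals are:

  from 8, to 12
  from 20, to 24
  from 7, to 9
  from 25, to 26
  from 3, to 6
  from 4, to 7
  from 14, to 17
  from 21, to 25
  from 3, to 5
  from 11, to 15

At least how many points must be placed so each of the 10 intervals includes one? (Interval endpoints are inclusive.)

5

Sort by right endpoint; whenever an interval is uncovered, place a point at its right end.
By right end: [3,5]  [3,6]  [4,7]  [7,9]  [8,12]  [11,15]  [14,17]  [20,24]  [21,25]  [25,26]
[3,5] uncovered → point at 5; [7,9] uncovered → point at 9; [11,15] uncovered → point at 15; [20,24] uncovered → point at 24; [25,26] uncovered → point at 26.
Points: 5, 9, 15, 24, 26 (5 total).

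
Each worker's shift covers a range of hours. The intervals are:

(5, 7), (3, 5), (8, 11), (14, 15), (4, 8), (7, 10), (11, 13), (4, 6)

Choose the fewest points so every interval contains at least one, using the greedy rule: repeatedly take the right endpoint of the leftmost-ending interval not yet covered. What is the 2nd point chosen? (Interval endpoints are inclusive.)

10

Sort by right endpoint; whenever an interval is uncovered, place a point at its right end.
Sorted: [3,5] [4,6] [5,7] [4,8] [7,10] [8,11] [11,13] [14,15]
{[3,5],[4,6],[5,7],[4,8]} hit by 5; {[7,10],[8,11]} hit by 10; {[11,13]} hit by 13; {[14,15]} hit by 15.
Points: 5, 10, 13, 15 (4 total).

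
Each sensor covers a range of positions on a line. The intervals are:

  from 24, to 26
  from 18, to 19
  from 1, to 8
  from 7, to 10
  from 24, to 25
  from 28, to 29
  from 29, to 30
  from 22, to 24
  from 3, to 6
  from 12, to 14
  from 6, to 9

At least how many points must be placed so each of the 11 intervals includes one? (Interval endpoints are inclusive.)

6

Sort by right endpoint; whenever an interval is uncovered, place a point at its right end.
Sorted: [3,6] [1,8] [6,9] [7,10] [12,14] [18,19] [22,24] [24,25] [24,26] [28,29] [29,30]
{[3,6],[1,8],[6,9]} hit by 6; {[7,10]} hit by 10; {[12,14]} hit by 14; {[18,19]} hit by 19; {[22,24],[24,25],[24,26]} hit by 24; {[28,29],[29,30]} hit by 29.
Points: 6, 10, 14, 19, 24, 29 (6 total).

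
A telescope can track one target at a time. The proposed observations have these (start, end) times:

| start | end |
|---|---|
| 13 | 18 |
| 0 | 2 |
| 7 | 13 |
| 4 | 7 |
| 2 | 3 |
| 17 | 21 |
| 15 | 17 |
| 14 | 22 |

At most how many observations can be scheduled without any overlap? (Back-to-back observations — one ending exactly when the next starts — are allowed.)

6

Order by finish time; keep every interval that doesn't clash with the previous kept one.
By end time: (0,2), (2,3), (4,7), (7,13), (15,17), (13,18), (17,21), (14,22).
Pick (0,2); next start ≥ 2 → (2,3); next start ≥ 3 → (4,7); next start ≥ 7 → (7,13); next start ≥ 13 → (15,17); next start ≥ 17 → (17,21).
Selected 6 observations.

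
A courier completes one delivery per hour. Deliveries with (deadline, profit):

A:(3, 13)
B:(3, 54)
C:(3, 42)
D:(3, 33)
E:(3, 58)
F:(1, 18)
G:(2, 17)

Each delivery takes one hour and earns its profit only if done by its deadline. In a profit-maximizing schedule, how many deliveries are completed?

3

Profit order: E=58 B=54 C=42 D=33 F=18 G=17 A=13
Assign: E→slot 3, B→slot 2, C→slot 1, D skipped, F skipped, G skipped, A skipped.
Slots: [1:C] [2:B] [3:E]
3 of 7 scheduled.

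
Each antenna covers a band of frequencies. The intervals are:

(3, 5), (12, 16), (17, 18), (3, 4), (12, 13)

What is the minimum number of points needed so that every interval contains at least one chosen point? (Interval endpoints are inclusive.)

3

Sort by right endpoint; whenever an interval is uncovered, place a point at its right end.
By right end: [3,4]  [3,5]  [12,13]  [12,16]  [17,18]
[3,4] uncovered → point at 4; [12,13] uncovered → point at 13; [17,18] uncovered → point at 18.
Points: 4, 13, 18 (3 total).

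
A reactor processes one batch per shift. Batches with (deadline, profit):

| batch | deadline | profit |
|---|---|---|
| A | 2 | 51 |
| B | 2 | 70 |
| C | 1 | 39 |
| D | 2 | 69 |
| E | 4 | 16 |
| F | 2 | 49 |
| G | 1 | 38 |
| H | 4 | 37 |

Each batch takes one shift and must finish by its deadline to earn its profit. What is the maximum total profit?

Sort by profit descending; place each in the latest free slot ≤ its deadline.
Profit order: B=70 D=69 A=51 F=49 C=39 G=38 H=37 E=16
Assign: B→slot 2, D→slot 1, A skipped, F skipped, C skipped, G skipped, H→slot 4, E→slot 3.
Slots: [1:D] [2:B] [3:E] [4:H]
Profit = 69 + 70 + 16 + 37 = 192

192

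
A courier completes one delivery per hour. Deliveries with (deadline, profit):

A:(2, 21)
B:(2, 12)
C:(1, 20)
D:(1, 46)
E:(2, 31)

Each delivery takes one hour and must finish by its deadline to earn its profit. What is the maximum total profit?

77

Sort by profit descending; place each in the latest free slot ≤ its deadline.
By profit: D(d1,46), E(d2,31), A(d2,21), C(d1,20), B(d2,12)
D→slot 1; E→slot 2; A skipped; C skipped; B skipped.
Profit = 46 + 31 = 77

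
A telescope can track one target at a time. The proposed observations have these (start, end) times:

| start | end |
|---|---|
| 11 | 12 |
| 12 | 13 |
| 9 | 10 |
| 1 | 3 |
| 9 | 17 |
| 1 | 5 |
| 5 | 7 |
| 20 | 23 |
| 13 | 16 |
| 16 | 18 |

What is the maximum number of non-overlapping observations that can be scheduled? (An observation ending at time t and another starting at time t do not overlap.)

8

Sort by end time and greedily take each interval whose start is ≥ the last chosen end.
By end time: (1,3), (1,5), (5,7), (9,10), (11,12), (12,13), (13,16), (9,17), (16,18), (20,23).
Pick (1,3); next start ≥ 3 → (5,7); next start ≥ 7 → (9,10); next start ≥ 10 → (11,12); next start ≥ 12 → (12,13); next start ≥ 13 → (13,16); next start ≥ 16 → (16,18); next start ≥ 18 → (20,23).
Selected 8 observations.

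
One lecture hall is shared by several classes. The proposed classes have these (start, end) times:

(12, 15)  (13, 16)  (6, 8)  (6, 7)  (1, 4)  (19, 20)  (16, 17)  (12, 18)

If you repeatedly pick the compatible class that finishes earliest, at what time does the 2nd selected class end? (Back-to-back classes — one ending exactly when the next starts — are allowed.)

7

Sorted by end: (1,4)  (6,7)  (6,8)  (12,15)  (13,16)  (16,17)  (12,18)  (19,20)
take (1,4); take (6,7); skip (6,8); take (12,15); take (16,17); skip (12,18); take (19,20).
Selected: (1,4) (6,7) (12,15) (16,17) (19,20)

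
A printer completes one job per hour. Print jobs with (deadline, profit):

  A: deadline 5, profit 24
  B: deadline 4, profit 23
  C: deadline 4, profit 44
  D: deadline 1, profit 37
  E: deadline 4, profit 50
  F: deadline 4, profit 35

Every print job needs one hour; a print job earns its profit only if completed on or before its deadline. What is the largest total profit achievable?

Sort by profit descending; place each in the latest free slot ≤ its deadline.
By profit: E(d4,50), C(d4,44), D(d1,37), F(d4,35), A(d5,24), B(d4,23)
E→slot 4; C→slot 3; D→slot 1; F→slot 2; A→slot 5; B skipped.
Profit = 37 + 35 + 44 + 50 + 24 = 190

190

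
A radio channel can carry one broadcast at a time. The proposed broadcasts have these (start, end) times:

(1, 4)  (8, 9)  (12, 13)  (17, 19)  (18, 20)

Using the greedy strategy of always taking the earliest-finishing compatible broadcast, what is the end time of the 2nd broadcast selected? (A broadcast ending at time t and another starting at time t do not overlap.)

9

Sort by end time and greedily take each interval whose start is ≥ the last chosen end.
By end time: (1,4), (8,9), (12,13), (17,19), (18,20).
Pick (1,4); next start ≥ 4 → (8,9); next start ≥ 9 → (12,13); next start ≥ 13 → (17,19).
Selected: (1,4) (8,9) (12,13) (17,19)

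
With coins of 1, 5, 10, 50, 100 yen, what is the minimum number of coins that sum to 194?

194 − 1×100→94 − 1×50→44 − 4×10→4 − 4×1→0
Total coins = 1 + 1 + 4 + 4 = 10

10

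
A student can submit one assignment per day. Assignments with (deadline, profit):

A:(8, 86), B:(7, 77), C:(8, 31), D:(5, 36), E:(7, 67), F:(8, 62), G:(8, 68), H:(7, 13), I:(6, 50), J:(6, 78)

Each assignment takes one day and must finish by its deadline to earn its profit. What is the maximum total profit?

524

Take jobs in profit order; each goes to the latest open slot no later than its deadline.
Profit order: A=86 J=78 B=77 G=68 E=67 F=62 I=50 D=36 C=31 H=13
Assign: A→slot 8, J→slot 6, B→slot 7, G→slot 5, E→slot 4, F→slot 3, I→slot 2, D→slot 1, C skipped, H skipped.
Slots: [1:D] [2:I] [3:F] [4:E] [5:G] [6:J] [7:B] [8:A]
Profit = 36 + 50 + 62 + 67 + 68 + 78 + 77 + 86 = 524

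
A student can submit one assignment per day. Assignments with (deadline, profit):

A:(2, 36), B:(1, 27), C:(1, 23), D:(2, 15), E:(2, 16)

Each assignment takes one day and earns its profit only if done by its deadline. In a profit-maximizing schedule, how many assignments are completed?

Profit order: A=36 B=27 C=23 E=16 D=15
Assign: A→slot 2, B→slot 1, C skipped, E skipped, D skipped.
Slots: [1:B] [2:A]
2 of 5 scheduled.

2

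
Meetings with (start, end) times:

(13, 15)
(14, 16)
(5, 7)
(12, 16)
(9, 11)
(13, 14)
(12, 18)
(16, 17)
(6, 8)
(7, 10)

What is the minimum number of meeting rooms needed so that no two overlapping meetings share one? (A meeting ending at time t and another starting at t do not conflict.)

4

Count concurrent intervals with a sweep; the peak is the room count.
starts: [5, 6, 7, 9, 12, 12, 13, 13, 14, 16]
ends:   [7, 8, 10, 11, 14, 15, 16, 16, 17, 18]
s5→1 s6→2 e7→1 s7→2 e8→1 s9→2 e10→1 e11→0 s12→1 s12→2 s13→3 s13→4  — peak 4.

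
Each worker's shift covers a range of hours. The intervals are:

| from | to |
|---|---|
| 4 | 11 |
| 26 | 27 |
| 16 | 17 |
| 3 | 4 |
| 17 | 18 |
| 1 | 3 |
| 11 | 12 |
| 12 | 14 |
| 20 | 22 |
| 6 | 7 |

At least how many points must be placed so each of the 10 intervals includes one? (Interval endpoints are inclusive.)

By right end: [1,3]  [3,4]  [6,7]  [4,11]  [11,12]  [12,14]  [16,17]  [17,18]  [20,22]  [26,27]
[1,3] uncovered → point at 3; [6,7] uncovered → point at 7; [11,12] uncovered → point at 12; [16,17] uncovered → point at 17; [20,22] uncovered → point at 22; [26,27] uncovered → point at 27.
Points: 3, 7, 12, 17, 22, 27 (6 total).

6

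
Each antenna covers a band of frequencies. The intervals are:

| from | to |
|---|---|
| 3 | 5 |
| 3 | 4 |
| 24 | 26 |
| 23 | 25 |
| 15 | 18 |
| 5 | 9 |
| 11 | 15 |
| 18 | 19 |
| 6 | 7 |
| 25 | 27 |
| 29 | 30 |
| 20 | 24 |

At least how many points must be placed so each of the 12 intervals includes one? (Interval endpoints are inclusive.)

7

Sorted: [3,4] [3,5] [6,7] [5,9] [11,15] [15,18] [18,19] [20,24] [23,25] [24,26] [25,27] [29,30]
{[3,4],[3,5]} hit by 4; {[6,7],[5,9]} hit by 7; {[11,15],[15,18]} hit by 15; {[18,19]} hit by 19; {[20,24],[23,25],[24,26]} hit by 24; {[25,27]} hit by 27; {[29,30]} hit by 30.
Points: 4, 7, 15, 19, 24, 27, 30 (7 total).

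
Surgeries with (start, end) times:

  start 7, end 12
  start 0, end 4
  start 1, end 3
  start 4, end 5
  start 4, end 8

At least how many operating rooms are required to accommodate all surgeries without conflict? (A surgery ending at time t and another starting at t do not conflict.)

2

starts: [0, 1, 4, 4, 7]
ends:   [3, 4, 5, 8, 12]
s0→1 s1→2  — peak 2.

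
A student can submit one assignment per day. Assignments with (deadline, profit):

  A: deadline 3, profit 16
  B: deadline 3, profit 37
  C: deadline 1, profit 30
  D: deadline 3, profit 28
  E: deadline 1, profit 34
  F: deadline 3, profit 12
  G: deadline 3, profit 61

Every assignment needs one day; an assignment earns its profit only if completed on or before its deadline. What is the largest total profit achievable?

Take jobs in profit order; each goes to the latest open slot no later than its deadline.
Profit order: G=61 B=37 E=34 C=30 D=28 A=16 F=12
Assign: G→slot 3, B→slot 2, E→slot 1, C skipped, D skipped, A skipped, F skipped.
Slots: [1:E] [2:B] [3:G]
Profit = 34 + 37 + 61 = 132

132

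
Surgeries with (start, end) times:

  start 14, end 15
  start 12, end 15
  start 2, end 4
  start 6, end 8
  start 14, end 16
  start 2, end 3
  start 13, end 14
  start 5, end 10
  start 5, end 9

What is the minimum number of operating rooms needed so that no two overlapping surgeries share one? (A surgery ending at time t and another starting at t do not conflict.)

The answer is the maximum number of intervals overlapping at any instant.
Events (time:±→running): 2:+→1 2:+→2 3:-→1 4:-→0 5:+→1 5:+→2 6:+→3 … peak 3.

3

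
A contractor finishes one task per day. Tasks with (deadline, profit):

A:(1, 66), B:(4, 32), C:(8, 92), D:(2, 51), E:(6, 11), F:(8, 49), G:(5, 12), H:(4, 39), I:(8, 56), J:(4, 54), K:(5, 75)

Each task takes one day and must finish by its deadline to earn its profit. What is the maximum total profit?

Sort by profit descending; place each in the latest free slot ≤ its deadline.
Profit order: C=92 K=75 A=66 I=56 J=54 D=51 F=49 H=39 B=32 G=12 E=11
Assign: C→slot 8, K→slot 5, A→slot 1, I→slot 7, J→slot 4, D→slot 2, F→slot 6, H→slot 3, B skipped, G skipped, E skipped.
Slots: [1:A] [2:D] [3:H] [4:J] [5:K] [6:F] [7:I] [8:C]
Profit = 66 + 51 + 39 + 54 + 75 + 49 + 56 + 92 = 482

482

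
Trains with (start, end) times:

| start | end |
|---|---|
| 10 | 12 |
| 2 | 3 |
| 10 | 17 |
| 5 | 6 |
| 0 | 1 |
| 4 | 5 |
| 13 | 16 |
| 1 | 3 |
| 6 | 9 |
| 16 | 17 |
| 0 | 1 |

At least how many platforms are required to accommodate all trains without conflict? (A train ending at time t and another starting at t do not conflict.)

2

Events (time:±→running): 0:+→1 0:+→2 … peak 2.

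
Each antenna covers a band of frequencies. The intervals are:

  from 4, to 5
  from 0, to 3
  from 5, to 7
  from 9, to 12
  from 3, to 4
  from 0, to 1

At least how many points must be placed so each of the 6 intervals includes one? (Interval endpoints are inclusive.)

4

Sorted: [0,1] [0,3] [3,4] [4,5] [5,7] [9,12]
{[0,1],[0,3]} hit by 1; {[3,4],[4,5]} hit by 4; {[5,7]} hit by 7; {[9,12]} hit by 12.
Points: 1, 4, 7, 12 (4 total).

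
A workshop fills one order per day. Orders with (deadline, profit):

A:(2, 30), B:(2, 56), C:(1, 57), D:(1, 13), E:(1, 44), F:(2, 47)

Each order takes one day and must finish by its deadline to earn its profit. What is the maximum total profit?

Take jobs in profit order; each goes to the latest open slot no later than its deadline.
Profit order: C=57 B=56 F=47 E=44 A=30 D=13
Assign: C→slot 1, B→slot 2, F skipped, E skipped, A skipped, D skipped.
Slots: [1:C] [2:B]
Profit = 57 + 56 = 113

113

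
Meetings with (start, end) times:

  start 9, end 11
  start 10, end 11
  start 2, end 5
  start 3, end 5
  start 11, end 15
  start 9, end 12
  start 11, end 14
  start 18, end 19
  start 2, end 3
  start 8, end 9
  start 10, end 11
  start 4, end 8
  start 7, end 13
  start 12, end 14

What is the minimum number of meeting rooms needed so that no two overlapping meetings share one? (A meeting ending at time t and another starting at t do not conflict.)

Count concurrent intervals with a sweep; the peak is the room count.
starts: [2, 2, 3, 4, 7, 8, 9, 9, 10, 10, 11, 11, 12, 18]
ends:   [3, 5, 5, 8, 9, 11, 11, 11, 12, 13, 14, 14, 15, 19]
s2→1 s2→2 e3→1 s3→2 s4→3 e5→2 e5→1 s7→2 e8→1 s8→2 e9→1 s9→2 s9→3 s10→4 s10→5  — peak 5.

5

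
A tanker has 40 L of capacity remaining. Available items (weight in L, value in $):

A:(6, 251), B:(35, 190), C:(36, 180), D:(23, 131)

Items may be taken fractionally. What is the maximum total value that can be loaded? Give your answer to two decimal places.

Greedy by value/weight ratio, highest first.
Ratios (sorted): A 41.83, D 5.70, B 5.43, C 5.00
take A (6 @ 251); take D (23 @ 131); take 11/35 of B → 59.71. Capacity used 40/40.
Total value = 441.71

441.71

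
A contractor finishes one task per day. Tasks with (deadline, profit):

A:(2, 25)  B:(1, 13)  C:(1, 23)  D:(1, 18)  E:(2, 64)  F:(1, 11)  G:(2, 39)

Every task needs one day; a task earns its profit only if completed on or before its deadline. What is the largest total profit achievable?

103

Profit order: E=64 G=39 A=25 C=23 D=18 B=13 F=11
Assign: E→slot 2, G→slot 1, A skipped, C skipped, D skipped, B skipped, F skipped.
Slots: [1:G] [2:E]
Profit = 39 + 64 = 103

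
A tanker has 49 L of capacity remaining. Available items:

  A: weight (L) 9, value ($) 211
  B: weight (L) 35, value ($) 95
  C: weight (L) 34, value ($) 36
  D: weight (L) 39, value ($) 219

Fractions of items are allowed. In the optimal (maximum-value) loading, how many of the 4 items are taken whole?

2

Sort by value per unit weight and fill in that order.
Ratios (sorted): A 23.44, D 5.62, B 2.71, C 1.06
take A (9 @ 211); take D (39 @ 219); take 1/35 of B → 2.71. Capacity used 49/49.
2 item(s) taken whole; one partial (take 1/35 of B).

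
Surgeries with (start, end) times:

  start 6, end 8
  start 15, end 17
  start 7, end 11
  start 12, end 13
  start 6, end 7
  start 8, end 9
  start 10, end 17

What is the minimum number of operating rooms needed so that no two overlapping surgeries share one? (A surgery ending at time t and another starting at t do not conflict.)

Count concurrent intervals with a sweep; the peak is the room count.
starts: [6, 6, 7, 8, 10, 12, 15]
ends:   [7, 8, 9, 11, 13, 17, 17]
s6→1 s6→2  — peak 2.

2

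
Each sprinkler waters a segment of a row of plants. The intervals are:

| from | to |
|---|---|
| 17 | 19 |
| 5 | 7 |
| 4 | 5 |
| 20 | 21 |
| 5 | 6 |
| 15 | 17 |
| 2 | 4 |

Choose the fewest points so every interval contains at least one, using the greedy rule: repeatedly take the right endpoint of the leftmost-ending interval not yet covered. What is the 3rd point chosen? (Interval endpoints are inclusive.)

17

By right end: [2,4]  [4,5]  [5,6]  [5,7]  [15,17]  [17,19]  [20,21]
[2,4] uncovered → point at 4; [5,6] uncovered → point at 6; [15,17] uncovered → point at 17; [20,21] uncovered → point at 21.
Points: 4, 6, 17, 21 (4 total).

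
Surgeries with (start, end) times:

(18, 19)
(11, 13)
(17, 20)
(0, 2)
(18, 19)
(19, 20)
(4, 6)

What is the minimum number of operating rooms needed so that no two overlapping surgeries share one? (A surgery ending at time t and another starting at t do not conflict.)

3

Count concurrent intervals with a sweep; the peak is the room count.
starts: [0, 4, 11, 17, 18, 18, 19]
ends:   [2, 6, 13, 19, 19, 20, 20]
s0→1 e2→0 s4→1 e6→0 s11→1 e13→0 s17→1 s18→2 s18→3  — peak 3.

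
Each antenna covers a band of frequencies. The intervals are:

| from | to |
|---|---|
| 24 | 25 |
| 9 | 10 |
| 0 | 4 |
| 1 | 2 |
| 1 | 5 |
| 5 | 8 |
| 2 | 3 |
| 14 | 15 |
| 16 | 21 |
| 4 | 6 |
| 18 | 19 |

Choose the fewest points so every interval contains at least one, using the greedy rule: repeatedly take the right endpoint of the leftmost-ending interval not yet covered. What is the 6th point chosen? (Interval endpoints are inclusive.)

Sort by right endpoint; whenever an interval is uncovered, place a point at its right end.
Sorted: [1,2] [2,3] [0,4] [1,5] [4,6] [5,8] [9,10] [14,15] [18,19] [16,21] [24,25]
{[1,2],[2,3],[0,4],[1,5]} hit by 2; {[4,6],[5,8]} hit by 6; {[9,10]} hit by 10; {[14,15]} hit by 15; {[18,19],[16,21]} hit by 19; {[24,25]} hit by 25.
Points: 2, 6, 10, 15, 19, 25 (6 total).

25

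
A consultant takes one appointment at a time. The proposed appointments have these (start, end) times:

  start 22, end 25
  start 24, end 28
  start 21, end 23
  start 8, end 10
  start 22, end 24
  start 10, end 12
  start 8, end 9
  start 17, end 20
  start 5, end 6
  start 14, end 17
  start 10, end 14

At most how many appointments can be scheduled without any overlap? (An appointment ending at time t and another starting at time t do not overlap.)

Sorted by end: (5,6)  (8,9)  (8,10)  (10,12)  (10,14)  (14,17)  (17,20)  (21,23)  (22,24)  (22,25)  (24,28)
take (5,6); take (8,9); take (10,12); skip (10,14); take (14,17); take (17,20); take (21,23); take (24,28).
Selected 7 appointments.

7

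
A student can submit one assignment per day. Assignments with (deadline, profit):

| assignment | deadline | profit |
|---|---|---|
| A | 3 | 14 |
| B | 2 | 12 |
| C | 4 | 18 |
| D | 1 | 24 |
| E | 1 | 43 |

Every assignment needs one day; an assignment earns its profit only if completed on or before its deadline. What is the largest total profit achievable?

87

Sort by profit descending; place each in the latest free slot ≤ its deadline.
By profit: E(d1,43), D(d1,24), C(d4,18), A(d3,14), B(d2,12)
E→slot 1; D skipped; C→slot 4; A→slot 3; B→slot 2.
Profit = 43 + 12 + 14 + 18 = 87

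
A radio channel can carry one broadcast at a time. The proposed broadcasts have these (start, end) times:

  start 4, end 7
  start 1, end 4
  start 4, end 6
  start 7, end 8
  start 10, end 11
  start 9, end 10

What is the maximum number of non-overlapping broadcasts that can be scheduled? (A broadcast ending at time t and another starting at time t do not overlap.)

Sort by end time and greedily take each interval whose start is ≥ the last chosen end.
By end time: (1,4), (4,6), (4,7), (7,8), (9,10), (10,11).
Pick (1,4); next start ≥ 4 → (4,6); next start ≥ 6 → (7,8); next start ≥ 8 → (9,10); next start ≥ 10 → (10,11).
Selected 5 broadcasts.

5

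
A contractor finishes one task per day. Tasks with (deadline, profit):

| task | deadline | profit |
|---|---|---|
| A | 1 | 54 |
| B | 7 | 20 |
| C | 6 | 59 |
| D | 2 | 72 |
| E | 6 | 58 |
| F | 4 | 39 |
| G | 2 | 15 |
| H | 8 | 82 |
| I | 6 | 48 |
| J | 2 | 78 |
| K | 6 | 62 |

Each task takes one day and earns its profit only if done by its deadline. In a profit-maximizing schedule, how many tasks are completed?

Take jobs in profit order; each goes to the latest open slot no later than its deadline.
Profit order: H=82 J=78 D=72 K=62 C=59 E=58 A=54 I=48 F=39 B=20 G=15
Assign: H→slot 8, J→slot 2, D→slot 1, K→slot 6, C→slot 5, E→slot 4, A skipped, I→slot 3, F skipped, B→slot 7, G skipped.
Slots: [1:D] [2:J] [3:I] [4:E] [5:C] [6:K] [7:B] [8:H]
8 of 11 scheduled.

8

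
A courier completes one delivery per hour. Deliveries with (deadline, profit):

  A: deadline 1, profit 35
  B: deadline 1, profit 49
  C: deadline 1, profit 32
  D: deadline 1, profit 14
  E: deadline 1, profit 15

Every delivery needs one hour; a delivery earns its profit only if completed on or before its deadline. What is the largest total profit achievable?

49

Sort by profit descending; place each in the latest free slot ≤ its deadline.
Profit order: B=49 A=35 C=32 E=15 D=14
Assign: B→slot 1, A skipped, C skipped, E skipped, D skipped.
Slots: [1:B]
Profit = 49 = 49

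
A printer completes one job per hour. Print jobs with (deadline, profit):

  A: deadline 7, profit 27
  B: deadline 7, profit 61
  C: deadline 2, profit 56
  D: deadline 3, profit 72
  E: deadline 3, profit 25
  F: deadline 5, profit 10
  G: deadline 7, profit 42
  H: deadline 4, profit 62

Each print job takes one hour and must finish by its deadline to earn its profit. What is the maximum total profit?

By profit: D(d3,72), H(d4,62), B(d7,61), C(d2,56), G(d7,42), A(d7,27), E(d3,25), F(d5,10)
D→slot 3; H→slot 4; B→slot 7; C→slot 2; G→slot 6; A→slot 5; E→slot 1; F skipped.
Profit = 25 + 56 + 72 + 62 + 27 + 42 + 61 = 345

345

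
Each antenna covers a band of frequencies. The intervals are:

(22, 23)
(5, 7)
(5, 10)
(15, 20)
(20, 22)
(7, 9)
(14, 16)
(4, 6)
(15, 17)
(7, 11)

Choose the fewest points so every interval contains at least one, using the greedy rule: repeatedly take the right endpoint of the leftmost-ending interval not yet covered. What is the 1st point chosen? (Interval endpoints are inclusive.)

Sort by right endpoint; whenever an interval is uncovered, place a point at its right end.
Sorted: [4,6] [5,7] [7,9] [5,10] [7,11] [14,16] [15,17] [15,20] [20,22] [22,23]
{[4,6],[5,7]} hit by 6; {[7,9],[5,10],[7,11]} hit by 9; {[14,16],[15,17],[15,20]} hit by 16; {[20,22],[22,23]} hit by 22.
Points: 6, 9, 16, 22 (4 total).

6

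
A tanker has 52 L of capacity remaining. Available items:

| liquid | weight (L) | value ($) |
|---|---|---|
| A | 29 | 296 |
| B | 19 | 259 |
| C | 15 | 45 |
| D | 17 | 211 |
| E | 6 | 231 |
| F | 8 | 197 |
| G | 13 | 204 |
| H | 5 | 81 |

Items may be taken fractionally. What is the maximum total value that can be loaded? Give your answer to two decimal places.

984.41

Sort by value per unit weight and fill in that order.
Ratios (sorted): E 38.50, F 24.62, H 16.20, G 15.69, B 13.63, D 12.41, A 10.21, C 3.00
take E (6 @ 231); take F (8 @ 197); take H (5 @ 81); take G (13 @ 204); take B (19 @ 259); take 1/17 of D → 12.41. Capacity used 52/52.
Total value = 984.41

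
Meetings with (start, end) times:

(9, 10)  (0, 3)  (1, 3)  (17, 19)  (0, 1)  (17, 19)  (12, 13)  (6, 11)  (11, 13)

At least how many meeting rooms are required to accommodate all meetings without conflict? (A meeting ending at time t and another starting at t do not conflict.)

The answer is the maximum number of intervals overlapping at any instant.
Events (time:±→running): 0:+→1 0:+→2 … peak 2.

2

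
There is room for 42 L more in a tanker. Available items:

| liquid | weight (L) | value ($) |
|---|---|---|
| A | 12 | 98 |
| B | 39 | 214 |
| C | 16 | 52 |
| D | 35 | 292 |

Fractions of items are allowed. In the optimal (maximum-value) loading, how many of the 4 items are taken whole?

Sort by value per unit weight and fill in that order.
Ratios (sorted): D 8.34, A 8.17, B 5.49, C 3.25
take D (35 @ 292); take 7/12 of A → 57.17. Capacity used 42/42.
1 item(s) taken whole; one partial (take 7/12 of A).

1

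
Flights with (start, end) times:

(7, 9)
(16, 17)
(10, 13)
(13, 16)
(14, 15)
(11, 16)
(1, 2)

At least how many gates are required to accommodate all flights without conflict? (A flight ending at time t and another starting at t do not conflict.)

3

starts: [1, 7, 10, 11, 13, 14, 16]
ends:   [2, 9, 13, 15, 16, 16, 17]
s1→1 e2→0 s7→1 e9→0 s10→1 s11→2 e13→1 s13→2 s14→3  — peak 3.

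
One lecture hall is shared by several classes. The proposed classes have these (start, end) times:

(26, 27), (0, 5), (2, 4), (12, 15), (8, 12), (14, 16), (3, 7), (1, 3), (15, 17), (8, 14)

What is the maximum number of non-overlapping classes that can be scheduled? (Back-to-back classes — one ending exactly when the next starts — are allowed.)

6

Greedy by earliest finish: after sorting by end time, pick each interval compatible with the last pick.
Sorted by end: (1,3)  (2,4)  (0,5)  (3,7)  (8,12)  (8,14)  (12,15)  (14,16)  (15,17)  (26,27)
take (1,3); take (3,7); take (8,12); skip (8,14); take (12,15); take (15,17); take (26,27).
Selected 6 classes.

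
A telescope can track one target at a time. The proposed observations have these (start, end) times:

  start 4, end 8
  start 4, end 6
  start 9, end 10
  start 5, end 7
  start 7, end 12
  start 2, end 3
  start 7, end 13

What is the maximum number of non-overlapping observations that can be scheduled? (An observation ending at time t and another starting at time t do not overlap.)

3

Order by finish time; keep every interval that doesn't clash with the previous kept one.
Sorted by end: (2,3)  (4,6)  (5,7)  (4,8)  (9,10)  (7,12)  (7,13)
take (2,3); take (4,6); skip (4,8); take (9,10); skip (7,13).
Selected 3 observations.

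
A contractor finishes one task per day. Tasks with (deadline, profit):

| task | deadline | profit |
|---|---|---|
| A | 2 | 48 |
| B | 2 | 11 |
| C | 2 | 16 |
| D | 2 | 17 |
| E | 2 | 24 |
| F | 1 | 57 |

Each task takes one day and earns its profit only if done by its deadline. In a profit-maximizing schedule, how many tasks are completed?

2

By profit: F(d1,57), A(d2,48), E(d2,24), D(d2,17), C(d2,16), B(d2,11)
F→slot 1; A→slot 2; E skipped; D skipped; C skipped; B skipped.
2 of 6 scheduled.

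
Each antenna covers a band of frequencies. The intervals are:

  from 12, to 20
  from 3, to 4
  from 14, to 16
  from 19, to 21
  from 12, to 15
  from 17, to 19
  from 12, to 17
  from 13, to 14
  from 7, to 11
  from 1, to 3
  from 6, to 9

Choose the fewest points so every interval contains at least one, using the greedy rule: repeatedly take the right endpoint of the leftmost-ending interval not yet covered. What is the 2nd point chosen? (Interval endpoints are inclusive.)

9

Sorted: [1,3] [3,4] [6,9] [7,11] [13,14] [12,15] [14,16] [12,17] [17,19] [12,20] [19,21]
{[1,3],[3,4]} hit by 3; {[6,9],[7,11]} hit by 9; {[13,14],[12,15],[14,16],[12,17]} hit by 14; {[17,19],[12,20],[19,21]} hit by 19.
Points: 3, 9, 14, 19 (4 total).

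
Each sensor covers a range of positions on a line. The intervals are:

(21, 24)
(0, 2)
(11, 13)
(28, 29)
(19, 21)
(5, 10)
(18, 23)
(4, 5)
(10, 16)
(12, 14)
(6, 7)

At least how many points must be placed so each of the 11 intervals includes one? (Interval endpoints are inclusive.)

6

Process intervals by earliest right end; each time one isn't hit yet, stab at its right endpoint.
By right end: [0,2]  [4,5]  [6,7]  [5,10]  [11,13]  [12,14]  [10,16]  [19,21]  [18,23]  [21,24]  [28,29]
[0,2] uncovered → point at 2; [4,5] uncovered → point at 5; [6,7] uncovered → point at 7; [11,13] uncovered → point at 13; [19,21] uncovered → point at 21; [28,29] uncovered → point at 29.
Points: 2, 5, 7, 13, 21, 29 (6 total).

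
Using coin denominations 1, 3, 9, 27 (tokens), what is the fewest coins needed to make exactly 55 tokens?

Use the largest denomination that fits, subtract, and repeat.
55 = 2×27 + 1×1
Total coins = 2 + 1 = 3

3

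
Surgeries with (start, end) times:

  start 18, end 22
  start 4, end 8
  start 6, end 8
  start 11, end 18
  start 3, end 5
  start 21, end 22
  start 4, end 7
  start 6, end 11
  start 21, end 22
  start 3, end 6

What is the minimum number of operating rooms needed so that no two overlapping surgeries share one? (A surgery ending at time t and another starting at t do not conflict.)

4

Count concurrent intervals with a sweep; the peak is the room count.
Events (time:±→running): 3:+→1 3:+→2 4:+→3 4:+→4 … peak 4.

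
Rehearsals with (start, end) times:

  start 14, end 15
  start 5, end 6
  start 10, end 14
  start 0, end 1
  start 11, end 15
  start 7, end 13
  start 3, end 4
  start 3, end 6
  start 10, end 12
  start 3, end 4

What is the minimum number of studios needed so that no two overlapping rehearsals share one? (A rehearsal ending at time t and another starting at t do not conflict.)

Count concurrent intervals with a sweep; the peak is the room count.
starts: [0, 3, 3, 3, 5, 7, 10, 10, 11, 14]
ends:   [1, 4, 4, 6, 6, 12, 13, 14, 15, 15]
s0→1 e1→0 s3→1 s3→2 s3→3 e4→2 e4→1 s5→2 e6→1 e6→0 s7→1 s10→2 s10→3 s11→4  — peak 4.

4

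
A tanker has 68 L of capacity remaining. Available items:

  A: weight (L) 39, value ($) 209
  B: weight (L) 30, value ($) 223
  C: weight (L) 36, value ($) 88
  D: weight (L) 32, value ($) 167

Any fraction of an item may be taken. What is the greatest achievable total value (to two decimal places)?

Ratios (sorted): B 7.43, A 5.36, D 5.22, C 2.44
take B (30 @ 223); take 38/39 of A → 203.64. Capacity used 68/68.
Total value = 426.64

426.64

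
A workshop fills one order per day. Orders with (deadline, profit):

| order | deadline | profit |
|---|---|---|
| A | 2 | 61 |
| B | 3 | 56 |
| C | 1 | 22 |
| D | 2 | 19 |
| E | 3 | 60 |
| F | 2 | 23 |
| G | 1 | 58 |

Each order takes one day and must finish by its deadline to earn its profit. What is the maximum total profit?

179

Take jobs in profit order; each goes to the latest open slot no later than its deadline.
By profit: A(d2,61), E(d3,60), G(d1,58), B(d3,56), F(d2,23), C(d1,22), D(d2,19)
A→slot 2; E→slot 3; G→slot 1; B skipped; F skipped; C skipped; D skipped.
Profit = 58 + 61 + 60 = 179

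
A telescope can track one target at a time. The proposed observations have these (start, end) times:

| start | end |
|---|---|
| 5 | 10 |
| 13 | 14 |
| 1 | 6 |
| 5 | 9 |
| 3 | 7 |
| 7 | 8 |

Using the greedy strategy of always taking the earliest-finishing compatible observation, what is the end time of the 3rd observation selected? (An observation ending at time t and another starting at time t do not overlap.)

Greedy by earliest finish: after sorting by end time, pick each interval compatible with the last pick.
Sorted by end: (1,6)  (3,7)  (7,8)  (5,9)  (5,10)  (13,14)
take (1,6); take (7,8); take (13,14).
Selected: (1,6) (7,8) (13,14)

14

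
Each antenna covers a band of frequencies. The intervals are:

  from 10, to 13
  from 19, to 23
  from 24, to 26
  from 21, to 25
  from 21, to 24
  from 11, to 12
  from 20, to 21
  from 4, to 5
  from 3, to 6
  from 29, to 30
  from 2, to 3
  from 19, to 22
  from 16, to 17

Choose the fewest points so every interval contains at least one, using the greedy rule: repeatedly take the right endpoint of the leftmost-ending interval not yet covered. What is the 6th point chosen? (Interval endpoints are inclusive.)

Process intervals by earliest right end; each time one isn't hit yet, stab at its right endpoint.
By right end: [2,3]  [4,5]  [3,6]  [11,12]  [10,13]  [16,17]  [20,21]  [19,22]  [19,23]  [21,24]  [21,25]  [24,26]  [29,30]
[2,3] uncovered → point at 3; [4,5] uncovered → point at 5; [11,12] uncovered → point at 12; [16,17] uncovered → point at 17; [20,21] uncovered → point at 21; [24,26] uncovered → point at 26; [29,30] uncovered → point at 30.
Points: 3, 5, 12, 17, 21, 26, 30 (7 total).

26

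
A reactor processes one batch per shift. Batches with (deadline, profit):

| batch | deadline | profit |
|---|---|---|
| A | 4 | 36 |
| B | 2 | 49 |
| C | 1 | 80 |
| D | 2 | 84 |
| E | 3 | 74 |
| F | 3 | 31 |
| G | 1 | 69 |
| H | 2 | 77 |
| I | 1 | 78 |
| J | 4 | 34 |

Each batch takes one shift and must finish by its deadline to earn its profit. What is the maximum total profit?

274

Take jobs in profit order; each goes to the latest open slot no later than its deadline.
By profit: D(d2,84), C(d1,80), I(d1,78), H(d2,77), E(d3,74), G(d1,69), B(d2,49), A(d4,36), J(d4,34), F(d3,31)
D→slot 2; C→slot 1; I skipped; H skipped; E→slot 3; G skipped; B skipped; A→slot 4; J skipped; F skipped.
Profit = 80 + 84 + 74 + 36 = 274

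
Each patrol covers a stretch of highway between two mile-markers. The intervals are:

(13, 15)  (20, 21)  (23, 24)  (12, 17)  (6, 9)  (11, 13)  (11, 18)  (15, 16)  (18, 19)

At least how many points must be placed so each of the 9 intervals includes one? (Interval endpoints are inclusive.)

By right end: [6,9]  [11,13]  [13,15]  [15,16]  [12,17]  [11,18]  [18,19]  [20,21]  [23,24]
[6,9] uncovered → point at 9; [11,13] uncovered → point at 13; [15,16] uncovered → point at 16; [18,19] uncovered → point at 19; [20,21] uncovered → point at 21; [23,24] uncovered → point at 24.
Points: 9, 13, 16, 19, 21, 24 (6 total).

6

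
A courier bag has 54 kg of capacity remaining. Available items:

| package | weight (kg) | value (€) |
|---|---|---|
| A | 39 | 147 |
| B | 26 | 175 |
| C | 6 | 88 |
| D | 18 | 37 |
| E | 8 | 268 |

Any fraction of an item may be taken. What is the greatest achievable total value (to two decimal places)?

Greedy by value/weight ratio, highest first.
Ratios (sorted): E 33.50, C 14.67, B 6.73, A 3.77, D 2.06
take E (8 @ 268); take C (6 @ 88); take B (26 @ 175); take 14/39 of A → 52.77. Capacity used 54/54.
Total value = 583.77

583.77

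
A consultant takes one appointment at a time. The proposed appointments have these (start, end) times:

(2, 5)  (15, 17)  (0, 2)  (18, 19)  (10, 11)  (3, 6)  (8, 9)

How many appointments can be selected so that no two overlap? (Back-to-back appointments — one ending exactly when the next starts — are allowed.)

Order by finish time; keep every interval that doesn't clash with the previous kept one.
Sorted by end: (0,2)  (2,5)  (3,6)  (8,9)  (10,11)  (15,17)  (18,19)
take (0,2); take (2,5); take (8,9); take (10,11); take (15,17); take (18,19).
Selected 6 appointments.

6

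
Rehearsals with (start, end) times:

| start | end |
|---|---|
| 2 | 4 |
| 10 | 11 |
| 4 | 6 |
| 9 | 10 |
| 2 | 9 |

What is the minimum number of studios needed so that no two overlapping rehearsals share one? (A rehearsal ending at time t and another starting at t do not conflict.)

2

starts: [2, 2, 4, 9, 10]
ends:   [4, 6, 9, 10, 11]
s2→1 s2→2  — peak 2.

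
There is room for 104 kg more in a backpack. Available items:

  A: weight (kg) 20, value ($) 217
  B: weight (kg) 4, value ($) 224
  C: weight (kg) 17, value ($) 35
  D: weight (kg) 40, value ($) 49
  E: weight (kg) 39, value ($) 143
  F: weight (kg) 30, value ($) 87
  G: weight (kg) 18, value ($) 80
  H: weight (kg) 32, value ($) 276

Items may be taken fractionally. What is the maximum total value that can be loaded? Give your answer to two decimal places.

Greedy by value/weight ratio, highest first.
Ratios (sorted): B 56.00, A 10.85, H 8.62, G 4.44, E 3.67, F 2.90, C 2.06, D 1.23
take B (4 @ 224); take A (20 @ 217); take H (32 @ 276); take G (18 @ 80); take 30/39 of E → 110.00. Capacity used 104/104.
Total value = 907.00

907.00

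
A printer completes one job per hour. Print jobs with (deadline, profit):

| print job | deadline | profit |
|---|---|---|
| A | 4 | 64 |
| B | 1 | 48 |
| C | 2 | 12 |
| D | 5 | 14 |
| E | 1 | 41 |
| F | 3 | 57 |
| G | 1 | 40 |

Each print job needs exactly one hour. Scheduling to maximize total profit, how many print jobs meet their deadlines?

Profit order: A=64 F=57 B=48 E=41 G=40 D=14 C=12
Assign: A→slot 4, F→slot 3, B→slot 1, E skipped, G skipped, D→slot 5, C→slot 2.
Slots: [1:B] [2:C] [3:F] [4:A] [5:D]
5 of 7 scheduled.

5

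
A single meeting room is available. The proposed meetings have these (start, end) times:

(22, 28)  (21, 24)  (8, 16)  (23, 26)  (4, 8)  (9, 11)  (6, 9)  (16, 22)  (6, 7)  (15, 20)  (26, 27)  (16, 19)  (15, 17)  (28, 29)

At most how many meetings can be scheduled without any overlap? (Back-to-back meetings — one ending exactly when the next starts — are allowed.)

6

By end time: (6,7), (4,8), (6,9), (9,11), (8,16), (15,17), (16,19), (15,20), (16,22), (21,24), (23,26), (26,27), (22,28), (28,29).
Pick (6,7); next start ≥ 7 → (9,11); next start ≥ 11 → (15,17); next start ≥ 17 → (21,24); next start ≥ 24 → (26,27); next start ≥ 27 → (28,29).
Selected 6 meetings.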